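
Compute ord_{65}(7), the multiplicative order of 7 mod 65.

By Lagrange's theorem, ord_65(7) divides φ(65) = φ(5·13) = (5−1)·(13−1) = 4·12 = 48 = 2^4 · 3.
Divisors of 48: 1, 2, 3, 4, 6, 8, 12, 16, 24, 48.
Evaluate successive powers at the divisors of 48:
7^1 ≡ 7 (mod 65)
7^2 ≡ 49 (mod 65)
7^3 ≡ 18 (mod 65)
7^4 ≡ 61 (mod 65)
7^6 ≡ 64 (mod 65)
7^8 ≡ 16 (mod 65)
7^12 ≡ 1 (mod 65) ✓
Hence ord(7) = 12.

12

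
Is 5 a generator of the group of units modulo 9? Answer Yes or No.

φ(9) = φ(3^2) = 3·(3−1) = 6 = 2 · 3.
It suffices to check that the order of 5 is not a proper divisor of 6: compute 5^(6/q) for q ∈ {2, 3}.
5^3 ≡ 8 (mod 9)  [q = 2: ≢ 1 ✓]
5^2 ≡ 7 (mod 9)  [q = 3: ≢ 1 ✓]
All checks pass, so 5 has order 6 and is a primitive root modulo 9.

Yes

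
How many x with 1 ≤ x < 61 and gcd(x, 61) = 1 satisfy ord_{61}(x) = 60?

16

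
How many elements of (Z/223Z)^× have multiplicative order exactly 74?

φ(223) = 223 − 1 = 222 = 2 · 3 · 37.
In a cyclic group of order 222, there are φ(d) elements of order d for each divisor d of 222, and zero for non-divisors.
74 = 2 · 37 divides 222, and φ(74) = 36.

36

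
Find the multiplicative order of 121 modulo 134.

Since 121 ∈ (Z/134Z)^×, its order divides φ(134) = φ(2)·φ(67) = 1·66 = 66 = 2 · 3 · 11.
Divisors of 66: 1, 2, 3, 6, 11, 22, 33, 66.
Check 121^d mod 134 for each divisor in increasing order:
121^1 ≡ 121
121^2 ≡ 35
121^3 ≡ 81
121^6 ≡ 129
121^11 ≡ 29
121^22 ≡ 37
121^33 ≡ 1
The smallest such exponent is 33, so the order of 121 is 33.

33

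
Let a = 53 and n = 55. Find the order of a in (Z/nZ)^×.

The order of 53 must divide φ(55) = φ(5·11) = (5−1)·(11−1) = 4·10 = 40 = 2^3 · 5.
Divisors of 40: 1, 2, 4, 5, 8, 10, 20, 40.
Evaluate successive powers at the divisors of 40:
53^1 ≡ 53 (mod 55)
53^2 ≡ 4 (mod 55)
53^4 ≡ 16 (mod 55)
53^5 ≡ 23 (mod 55)
53^8 ≡ 36 (mod 55)
53^10 ≡ 34 (mod 55)
53^20 ≡ 1 (mod 55) ✓
The smallest such exponent is 20, so the order of 53 is 20.

20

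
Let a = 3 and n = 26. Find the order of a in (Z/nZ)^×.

3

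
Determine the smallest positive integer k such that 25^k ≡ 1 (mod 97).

48

By Lagrange's theorem, ord_97(25) divides φ(97) = 97 − 1 = 96 = 2^5 · 3.
Divisors of 96: 1, 2, 3, 4, 6, 8, 12, 16, 24, 32, 48, 96.
Test each divisor d:
25^1 ≡ 25 (mod 97)
25^2 ≡ 43 (mod 97)
25^3 ≡ 8 (mod 97)
25^4 ≡ 6 (mod 97)
25^6 ≡ 64 (mod 97)
25^8 ≡ 36 (mod 97)
25^12 ≡ 22 (mod 97)
25^16 ≡ 35 (mod 97)
25^24 ≡ 96 (mod 97)
25^32 ≡ 61 (mod 97)
25^48 ≡ 1 (mod 97) ✓
Hence ord(25) = 48.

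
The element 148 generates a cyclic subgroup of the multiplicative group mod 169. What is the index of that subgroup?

3

The order of 148 must divide φ(169) = φ(13^2) = 13·(13−1) = 156 = 2^2 · 3 · 13.
Divisors of 156: 1, 2, 3, 4, 6, 12, 13, 26, 39, 52, 78, 156.
Test each divisor d:
148^1 ≡ 148 (mod 169)
148^2 ≡ 103 (mod 169)
148^3 ≡ 34 (mod 169)
148^4 ≡ 131 (mod 169)
148^6 ≡ 142 (mod 169)
148^12 ≡ 53 (mod 169)
148^13 ≡ 70 (mod 169)
148^26 ≡ 168 (mod 169)
148^39 ≡ 99 (mod 169)
148^52 ≡ 1 (mod 169) ✓
Thus |⟨148⟩| = ord(148) = 52.
The index is φ(169) / ord(148) = 156 / 52 = 3.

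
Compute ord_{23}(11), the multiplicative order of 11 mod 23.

22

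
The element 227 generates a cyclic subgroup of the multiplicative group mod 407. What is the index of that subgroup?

2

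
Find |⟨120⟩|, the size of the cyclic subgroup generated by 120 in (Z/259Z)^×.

Since 120 ∈ (Z/259Z)^×, its order divides φ(259) = φ(7·37) = (7−1)·(37−1) = 6·36 = 216 = 2^3 · 3^3.
Divisors of 216: 1, 2, 3, 4, 6, 8, 9, 12, 18, 24, 27, 36, 54, 72, 108, 216.
Evaluate successive powers at the divisors of 216:
120^1 ≡ 120 (mod 259)
120^2 ≡ 155 (mod 259)
120^3 ≡ 211 (mod 259)
120^4 ≡ 197 (mod 259)
120^6 ≡ 232 (mod 259)
120^8 ≡ 218 (mod 259)
120^9 ≡ 1 (mod 259) ✓
Therefore the multiplicative order of 120 modulo 259 is 9.

9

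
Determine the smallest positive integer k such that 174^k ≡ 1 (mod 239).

119

The order of 174 must divide φ(239) = 239 − 1 = 238 = 2 · 7 · 17.
Divisors of 238: 1, 2, 7, 14, 17, 34, 119, 238.
Test each divisor d:
174^1 ≡ 174
174^2 ≡ 162
174^7 ≡ 166
174^14 ≡ 71
174^17 ≡ 201
174^34 ≡ 10
174^119 ≡ 1
Hence ord(174) = 119.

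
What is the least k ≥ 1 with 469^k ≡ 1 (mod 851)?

198

The order of 469 must divide φ(851) = φ(23·37) = (23−1)·(37−1) = 22·36 = 792 = 2^3 · 3^2 · 11.
Divisors of 792: 1, 2, 3, 4, 6, 8, 9, 11, 12, 18, 22, 24, 33, 36, 44, 66, 72, 88, 99, 132, 198, 264, 396, 792.
Test each divisor d:
469^1 ≡ 469 (mod 851)
469^2 ≡ 403 (mod 851)
469^3 ≡ 85 (mod 851)
469^4 ≡ 719 (mod 851)
469^6 ≡ 417 (mod 851)
469^8 ≡ 404 (mod 851)
469^9 ≡ 554 (mod 851)
469^11 ≡ 300 (mod 851)
469^12 ≡ 285 (mod 851)
469^18 ≡ 556 (mod 851)
469^22 ≡ 645 (mod 851)
469^24 ≡ 380 (mod 851)
469^33 ≡ 323 (mod 851)
469^36 ≡ 223 (mod 851)
469^44 ≡ 737 (mod 851)
469^66 ≡ 507 (mod 851)
469^72 ≡ 371 (mod 851)
469^88 ≡ 231 (mod 851)
469^99 ≡ 369 (mod 851)
469^132 ≡ 47 (mod 851)
469^198 ≡ 1 (mod 851) ✓
The smallest such exponent is 198, so the order of 469 is 198.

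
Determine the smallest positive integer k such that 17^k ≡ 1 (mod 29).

4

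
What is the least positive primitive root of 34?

φ(34) = φ(2)·φ(17) = 1·16 = 16 = 2^4.
Test candidates g = 2, 3, … against the prime factors q ∈ {2} of φ(34): g is a generator iff g^(16/q) ≢ 1 for every such q.
g = 2: gcd(2, 34) = 2 > 1, not a unit — skip.
g = 3: 3^8 ≡ 33 — none is 1, so 3 is a primitive root.
The smallest primitive root modulo 34 is 3.

3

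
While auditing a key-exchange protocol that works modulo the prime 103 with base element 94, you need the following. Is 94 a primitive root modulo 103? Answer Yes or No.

φ(103) = 103 − 1 = 102 = 2 · 3 · 17.
94 is a primitive root mod 103 iff 94^(φ(103)/q) ≢ 1 for every prime q | φ(103), i.e. q ∈ {2, 3, 17}.
94^51 ≡ 102 (mod 103)  [q = 2: ≢ 1 ✓]
94^34 ≡ 1 (mod 103)  [q = 3: ≡ 1 ✗]
94^6 ≡ 64 (mod 103)  [q = 17: ≢ 1 ✓]
Since 94^34 ≡ 1, the order of 94 divides 34 < 102, so 94 is not a primitive root.

No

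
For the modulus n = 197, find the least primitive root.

2

φ(197) = 197 − 1 = 196 = 2^2 · 7^2.
Test candidates g = 2, 3, … against the prime factors q ∈ {2, 7} of φ(197): g is a generator iff g^(196/q) ≢ 1 for every such q.
g = 2: 2^98 ≡ 196; 2^28 ≡ 104 — none is 1, so 2 is a primitive root.
Hence the least primitive root of 197 is 2.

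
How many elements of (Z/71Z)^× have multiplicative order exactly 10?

φ(71) = 71 − 1 = 70 = 2 · 5 · 7.
Since (Z/71Z)^× is cyclic of order 70, the number of elements of order d is φ(d) when d | 70 and 0 otherwise.
10 = 2 · 5 divides 70, and φ(10) = 4.

4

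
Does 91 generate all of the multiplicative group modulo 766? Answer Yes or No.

φ(766) = φ(2)·φ(383) = 1·382 = 382 = 2 · 191.
Test 91^(382/q) mod 766 for each prime factor q of 382:
91^191 ≡ 765 (mod 766)  [q = 2: ≢ 1 ✓]
91^2 ≡ 621 (mod 766)  [q = 191: ≢ 1 ✓]
None equal 1, so ord_766(91) = 382: 91 is a primitive root.

Yes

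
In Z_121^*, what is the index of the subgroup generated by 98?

5

ord(98) | φ(121) = φ(11^2) = 11·(11−1) = 110 = 2 · 5 · 11.
Divisors of 110: 1, 2, 5, 10, 11, 22, 55, 110.
Evaluate successive powers at the divisors of 110:
98^1 ≡ 98 (mod 121)
98^2 ≡ 45 (mod 121)
98^5 ≡ 10 (mod 121)
98^10 ≡ 100 (mod 121)
98^11 ≡ 120 (mod 121)
98^22 ≡ 1 (mod 121) ✓
So ord_121(98) = 22, hence |⟨98⟩| = 22.
[(Z/121Z)^× : ⟨98⟩] = 110/22 = 5.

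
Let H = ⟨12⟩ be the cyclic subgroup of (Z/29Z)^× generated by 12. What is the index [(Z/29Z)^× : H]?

The order of 12 must divide φ(29) = 29 − 1 = 28 = 2^2 · 7.
Divisors of 28: 1, 2, 4, 7, 14, 28.
Check 12^d mod 29 for each divisor in increasing order:
12^1 ≡ 12
12^2 ≡ 28
12^4 ≡ 1
Thus |⟨12⟩| = ord(12) = 4.
The index is φ(29) / ord(12) = 28 / 4 = 7.

7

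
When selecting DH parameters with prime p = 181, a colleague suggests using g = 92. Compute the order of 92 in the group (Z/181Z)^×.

36

Since 92 ∈ (Z/181Z)^×, its order divides φ(181) = 181 − 1 = 180 = 2^2 · 3^2 · 5.
Divisors of 180: 1, 2, 3, 4, 5, 6, 9, 10, 12, 15, 18, 20, 30, 36, 45, 60, 90, 180.
Test each divisor d:
92^1 ≡ 92 (mod 181)
92^2 ≡ 138 (mod 181)
92^3 ≡ 26 (mod 181)
92^4 ≡ 39 (mod 181)
92^5 ≡ 149 (mod 181)
92^6 ≡ 133 (mod 181)
92^9 ≡ 19 (mod 181)
92^10 ≡ 119 (mod 181)
92^12 ≡ 132 (mod 181)
92^15 ≡ 174 (mod 181)
92^18 ≡ 180 (mod 181)
92^20 ≡ 43 (mod 181)
92^30 ≡ 49 (mod 181)
92^36 ≡ 1 (mod 181) ✓
So ord_181(92) = 36.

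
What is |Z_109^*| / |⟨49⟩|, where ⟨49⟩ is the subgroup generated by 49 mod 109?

4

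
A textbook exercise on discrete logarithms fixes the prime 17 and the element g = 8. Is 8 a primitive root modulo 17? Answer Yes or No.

No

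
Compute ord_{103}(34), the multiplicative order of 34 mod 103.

17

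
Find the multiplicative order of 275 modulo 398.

ord(275) | φ(398) = φ(2)·φ(199) = 1·198 = 198 = 2 · 3^2 · 11.
Divisors of 198: 1, 2, 3, 6, 9, 11, 18, 22, 33, 66, 99, 198.
Evaluate successive powers at the divisors of 198:
275^1 ≡ 275
275^2 ≡ 5
275^3 ≡ 181
275^6 ≡ 125
275^9 ≡ 337
275^11 ≡ 93
275^18 ≡ 139
275^22 ≡ 291
275^33 ≡ 397
275^66 ≡ 1
The smallest such exponent is 66, so the order of 275 is 66.

66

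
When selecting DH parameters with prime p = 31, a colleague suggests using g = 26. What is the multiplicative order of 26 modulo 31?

6

Since 26 ∈ (Z/31Z)^×, its order divides φ(31) = 31 − 1 = 30 = 2 · 3 · 5.
Divisors of 30: 1, 2, 3, 5, 6, 10, 15, 30.
Compute 26^d (mod 31) for the divisors d until we hit 1:
26^1 ≡ 26 (mod 31)
26^2 ≡ 25 (mod 31)
26^3 ≡ 30 (mod 31)
26^5 ≡ 6 (mod 31)
26^6 ≡ 1 (mod 31) ✓
Hence ord(26) = 6.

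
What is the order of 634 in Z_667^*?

77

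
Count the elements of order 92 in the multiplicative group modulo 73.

φ(73) = 73 − 1 = 72 = 2^3 · 3^2.
In a cyclic group of order 72, there are φ(d) elements of order d for each divisor d of 72, and zero for non-divisors.
92 does not divide 72, so no element of (Z/73Z)^× has order 92.

0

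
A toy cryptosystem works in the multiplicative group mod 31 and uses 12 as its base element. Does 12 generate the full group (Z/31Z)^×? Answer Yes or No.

φ(31) = 31 − 1 = 30 = 2 · 3 · 5.
Test 12^(30/q) mod 31 for each prime factor q of 30:
12^15 ≡ 30 (mod 31)  [q = 2: ≢ 1 ✓]
12^10 ≡ 25 (mod 31)  [q = 3: ≢ 1 ✓]
12^6 ≡ 2 (mod 31)  [q = 5: ≢ 1 ✓]
Every test exponent gives a nontrivial residue, hence 12 generates the full group.

Yes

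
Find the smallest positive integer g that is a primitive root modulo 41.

6

φ(41) = 41 − 1 = 40 = 2^3 · 5.
Test candidates g = 2, 3, … against the prime factors q ∈ {2, 5} of φ(41): g is a generator iff g^(40/q) ≢ 1 for every such q.
g = 2: 2^20 ≡ 1 — hits 1, so not a primitive root.
g = 3: 3^20 ≡ 40; 3^8 ≡ 1 — hits 1, so not a primitive root.
g = 4: 4^20 ≡ 1 — hits 1, so not a primitive root.
g = 5: 5^20 ≡ 1 — hits 1, so not a primitive root.
g = 6: 6^20 ≡ 40; 6^8 ≡ 10 — none is 1, so 6 is a primitive root.
The smallest primitive root modulo 41 is 6.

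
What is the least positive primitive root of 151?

6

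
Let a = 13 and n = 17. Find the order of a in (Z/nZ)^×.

4

By Lagrange's theorem, ord_17(13) divides φ(17) = 17 − 1 = 16 = 2^4.
Divisors of 16: 1, 2, 4, 8, 16.
Compute 13^d (mod 17) for the divisors d until we hit 1:
13^1 ≡ 13 (mod 17)
13^2 ≡ 16 (mod 17)
13^4 ≡ 1 (mod 17) ✓
Hence ord(13) = 4.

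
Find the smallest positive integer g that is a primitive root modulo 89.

φ(89) = 89 − 1 = 88 = 2^3 · 11.
Test candidates g = 2, 3, … against the prime factors q ∈ {2, 11} of φ(89): g is a generator iff g^(88/q) ≢ 1 for every such q.
g = 2: 2^44 ≡ 1 — hits 1, so not a primitive root.
g = 3: 3^44 ≡ 88; 3^8 ≡ 64 — none is 1, so 3 is a primitive root.
The smallest primitive root modulo 89 is 3.

3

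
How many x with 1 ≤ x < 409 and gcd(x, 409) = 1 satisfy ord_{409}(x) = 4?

φ(409) = 409 − 1 = 408 = 2^3 · 3 · 17.
Since (Z/409Z)^× is cyclic of order 408, the number of elements of order d is φ(d) when d | 408 and 0 otherwise.
4 = 2^2 divides 408, and φ(4) = 2.

2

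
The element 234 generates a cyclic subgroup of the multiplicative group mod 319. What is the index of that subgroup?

By Lagrange's theorem, ord_319(234) divides φ(319) = φ(11·29) = (11−1)·(29−1) = 10·28 = 280 = 2^3 · 5 · 7.
Divisors of 280: 1, 2, 4, 5, 7, 8, 10, 14, 20, 28, 35, 40, 56, 70, 140, 280.
Test each divisor d:
234^1 ≡ 234 (mod 319)
234^2 ≡ 207 (mod 319)
234^4 ≡ 103 (mod 319)
234^5 ≡ 177 (mod 319)
234^7 ≡ 273 (mod 319)
234^8 ≡ 82 (mod 319)
234^10 ≡ 67 (mod 319)
234^14 ≡ 202 (mod 319)
234^20 ≡ 23 (mod 319)
234^28 ≡ 291 (mod 319)
234^35 ≡ 12 (mod 319)
234^40 ≡ 210 (mod 319)
234^56 ≡ 146 (mod 319)
234^70 ≡ 144 (mod 319)
234^140 ≡ 1 (mod 319) ✓
Thus |⟨234⟩| = ord(234) = 140.
The index is φ(319) / ord(234) = 280 / 140 = 2.

2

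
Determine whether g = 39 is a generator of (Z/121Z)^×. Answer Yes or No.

Yes

φ(121) = φ(11^2) = 11·(11−1) = 110 = 2 · 5 · 11.
It suffices to check that the order of 39 is not a proper divisor of 110: compute 39^(110/q) for q ∈ {2, 5, 11}.
39^55 ≡ 120 (mod 121)  [q = 2: ≢ 1 ✓]
39^22 ≡ 3 (mod 121)  [q = 5: ≢ 1 ✓]
39^10 ≡ 111 (mod 121)  [q = 11: ≢ 1 ✓]
None equal 1, so ord_121(39) = 110: 39 is a primitive root.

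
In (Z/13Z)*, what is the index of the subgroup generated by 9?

Since 9 ∈ (Z/13Z)^×, its order divides φ(13) = 13 − 1 = 12 = 2^2 · 3.
Divisors of 12: 1, 2, 3, 4, 6, 12.
Test each divisor d:
9^1 ≡ 9 (mod 13)
9^2 ≡ 3 (mod 13)
9^3 ≡ 1 (mod 13) ✓
So ord_13(9) = 3, hence |⟨9⟩| = 3.
[(Z/13Z)^× : ⟨9⟩] = 12/3 = 4.

4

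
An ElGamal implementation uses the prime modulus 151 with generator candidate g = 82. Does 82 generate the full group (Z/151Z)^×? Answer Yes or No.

φ(151) = 151 − 1 = 150 = 2 · 3 · 5^2.
Test 82^(150/q) mod 151 for each prime factor q of 150:
82^75 ≡ 150 (mod 151)  [q = 2: ≢ 1 ✓]
82^50 ≡ 32 (mod 151)  [q = 3: ≢ 1 ✓]
82^30 ≡ 59 (mod 151)  [q = 5: ≢ 1 ✓]
None equal 1, so ord_151(82) = 150: 82 is a primitive root.

Yes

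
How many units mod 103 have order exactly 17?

φ(103) = 103 − 1 = 102 = 2 · 3 · 17.
In a cyclic group of order 102, there are φ(d) elements of order d for each divisor d of 102, and zero for non-divisors.
17 | 102, and φ(17) = 17 − 1 = 16.

16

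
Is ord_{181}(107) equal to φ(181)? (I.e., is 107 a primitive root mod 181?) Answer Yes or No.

No

φ(181) = 181 − 1 = 180 = 2^2 · 3^2 · 5.
107 is a primitive root mod 181 iff 107^(φ(181)/q) ≢ 1 for every prime q | φ(181), i.e. q ∈ {2, 3, 5}.
107^90 ≡ 180 (mod 181)  [q = 2: ≢ 1 ✓]
107^60 ≡ 1 (mod 181)  [q = 3: ≡ 1 ✗]
107^36 ≡ 42 (mod 181)  [q = 5: ≢ 1 ✓]
107^60 ≡ 1 shows ord(107) | 60, strictly less than φ(181); not a primitive root.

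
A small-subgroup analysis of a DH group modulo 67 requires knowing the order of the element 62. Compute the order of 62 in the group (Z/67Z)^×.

11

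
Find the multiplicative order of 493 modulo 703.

Since 493 ∈ (Z/703Z)^×, its order divides φ(703) = φ(19·37) = (19−1)·(37−1) = 18·36 = 648 = 2^3 · 3^4.
Divisors of 648: 1, 2, 3, 4, 6, 8, 9, 12, 18, 24, 27, 36, 54, 72, 81, 108, 162, 216, 324, 648.
Check 493^d mod 703 for each divisor in increasing order:
493^1 ≡ 493 (mod 703)
493^2 ≡ 514 (mod 703)
493^3 ≡ 322 (mod 703)
493^4 ≡ 571 (mod 703)
493^6 ≡ 343 (mod 703)
493^8 ≡ 552 (mod 703)
493^9 ≡ 75 (mod 703)
493^12 ≡ 248 (mod 703)
493^18 ≡ 1 (mod 703) ✓
Hence ord(493) = 18.

18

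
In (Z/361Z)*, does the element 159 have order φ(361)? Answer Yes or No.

φ(361) = φ(19^2) = 19·(19−1) = 342 = 2 · 3^2 · 19.
159 is a primitive root mod 361 iff 159^(φ(361)/q) ≢ 1 for every prime q | φ(361), i.e. q ∈ {2, 3, 19}.
159^171 ≡ 1 (mod 361)  [q = 2: ≡ 1 ✗]
159^114 ≡ 1 (mod 361)  [q = 3: ≡ 1 ✗]
159^18 ≡ 20 (mod 361)  [q = 19: ≢ 1 ✓]
The check at q = 2 fails, so 159 generates a proper subgroup.

No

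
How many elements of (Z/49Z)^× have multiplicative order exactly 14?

φ(49) = φ(7^2) = 7·(7−1) = 42 = 2 · 3 · 7.
(Z/49Z)^× is cyclic (|G| = 42); a cyclic group of order m has exactly φ(d) elements of each order d | m, and none otherwise.
14 = 2 · 7 divides 42, and φ(14) = 6.

6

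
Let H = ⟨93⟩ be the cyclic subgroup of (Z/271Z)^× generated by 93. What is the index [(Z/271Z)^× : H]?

ord(93) | φ(271) = 271 − 1 = 270 = 2 · 3^3 · 5.
Divisors of 270: 1, 2, 3, 5, 6, 9, 10, 15, 18, 27, 30, 45, 54, 90, 135, 270.
Test each divisor d:
93^1 ≡ 93 (mod 271)
93^2 ≡ 248 (mod 271)
93^3 ≡ 29 (mod 271)
93^5 ≡ 146 (mod 271)
93^6 ≡ 28 (mod 271)
93^9 ≡ 270 (mod 271)
93^10 ≡ 178 (mod 271)
93^15 ≡ 243 (mod 271)
93^18 ≡ 1 (mod 271) ✓
So ord_271(93) = 18, hence |⟨93⟩| = 18.
Index = |(Z/271Z)^×| / |⟨93⟩| = 270 / 18 = 15.

15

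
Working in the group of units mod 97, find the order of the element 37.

The order of 37 must divide φ(97) = 97 − 1 = 96 = 2^5 · 3.
Divisors of 96: 1, 2, 3, 4, 6, 8, 12, 16, 24, 32, 48, 96.
Test each divisor d:
37^1 ≡ 37 (mod 97)
37^2 ≡ 11 (mod 97)
37^3 ≡ 19 (mod 97)
37^4 ≡ 24 (mod 97)
37^6 ≡ 70 (mod 97)
37^8 ≡ 91 (mod 97)
37^12 ≡ 50 (mod 97)
37^16 ≡ 36 (mod 97)
37^24 ≡ 75 (mod 97)
37^32 ≡ 35 (mod 97)
37^48 ≡ 96 (mod 97)
37^96 ≡ 1 (mod 97) ✓
Hence ord(37) = 96.

96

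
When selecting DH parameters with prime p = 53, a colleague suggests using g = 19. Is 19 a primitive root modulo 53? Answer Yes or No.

Yes

φ(53) = 53 − 1 = 52 = 2^2 · 13.
Test 19^(52/q) mod 53 for each prime factor q of 52:
19^26 ≡ 52 (mod 53)  [q = 2: ≢ 1 ✓]
19^4 ≡ 47 (mod 53)  [q = 13: ≢ 1 ✓]
All checks pass, so 19 has order 52 and is a primitive root modulo 53.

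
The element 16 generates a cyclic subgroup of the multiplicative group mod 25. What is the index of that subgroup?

4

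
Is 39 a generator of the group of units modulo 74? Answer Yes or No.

φ(74) = φ(2)·φ(37) = 1·36 = 36 = 2^2 · 3^2.
Test 39^(36/q) mod 74 for each prime factor q of 36:
39^18 ≡ 73 (mod 74)  [q = 2: ≢ 1 ✓]
39^12 ≡ 63 (mod 74)  [q = 3: ≢ 1 ✓]
None equal 1, so ord_74(39) = 36: 39 is a primitive root.

Yes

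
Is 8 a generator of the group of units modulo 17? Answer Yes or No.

φ(17) = 17 − 1 = 16 = 2^4.
8 is a primitive root mod 17 iff 8^(φ(17)/q) ≢ 1 for every prime q | φ(17), i.e. q ∈ {2}.
8^8 ≡ 1 (mod 17)  [q = 2: ≡ 1 ✗]
8^8 ≡ 1 shows ord(8) | 8, strictly less than φ(17); not a primitive root.

No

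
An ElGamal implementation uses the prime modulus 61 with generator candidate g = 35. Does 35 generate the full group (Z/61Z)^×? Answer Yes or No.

Yes

φ(61) = 61 − 1 = 60 = 2^2 · 3 · 5.
It suffices to check that the order of 35 is not a proper divisor of 60: compute 35^(60/q) for q ∈ {2, 3, 5}.
35^30 ≡ 60 (mod 61)  [q = 2: ≢ 1 ✓]
35^20 ≡ 13 (mod 61)  [q = 3: ≢ 1 ✓]
35^12 ≡ 9 (mod 61)  [q = 5: ≢ 1 ✓]
None equal 1, so ord_61(35) = 60: 35 is a primitive root.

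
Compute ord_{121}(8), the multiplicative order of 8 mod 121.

Since 8 ∈ (Z/121Z)^×, its order divides φ(121) = φ(11^2) = 11·(11−1) = 110 = 2 · 5 · 11.
Divisors of 110: 1, 2, 5, 10, 11, 22, 55, 110.
Check 8^d mod 121 for each divisor in increasing order:
8^1 ≡ 8 (mod 121)
8^2 ≡ 64 (mod 121)
8^5 ≡ 98 (mod 121)
8^10 ≡ 45 (mod 121)
8^11 ≡ 118 (mod 121)
8^22 ≡ 9 (mod 121)
8^55 ≡ 120 (mod 121)
8^110 ≡ 1 (mod 121) ✓
So ord_121(8) = 110.

110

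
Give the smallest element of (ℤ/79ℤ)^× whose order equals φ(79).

φ(79) = 79 − 1 = 78 = 2 · 3 · 13.
Test candidates g = 2, 3, … against the prime factors q ∈ {2, 3, 13} of φ(79): g is a generator iff g^(78/q) ≢ 1 for every such q.
g = 2: 2^39 ≡ 1 — hits 1, so not a primitive root.
g = 3: 3^39 ≡ 78; 3^26 ≡ 23; 3^6 ≡ 18 — none is 1, so 3 is a primitive root.
The smallest primitive root modulo 79 is 3.

3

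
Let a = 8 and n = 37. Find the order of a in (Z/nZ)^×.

12

By Lagrange's theorem, ord_37(8) divides φ(37) = 37 − 1 = 36 = 2^2 · 3^2.
Divisors of 36: 1, 2, 3, 4, 6, 9, 12, 18, 36.
Evaluate successive powers at the divisors of 36:
8^1 ≡ 8 (mod 37)
8^2 ≡ 27 (mod 37)
8^3 ≡ 31 (mod 37)
8^4 ≡ 26 (mod 37)
8^6 ≡ 36 (mod 37)
8^9 ≡ 6 (mod 37)
8^12 ≡ 1 (mod 37) ✓
The smallest such exponent is 12, so the order of 8 is 12.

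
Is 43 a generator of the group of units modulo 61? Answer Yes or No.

Yes

φ(61) = 61 − 1 = 60 = 2^2 · 3 · 5.
It suffices to check that the order of 43 is not a proper divisor of 60: compute 43^(60/q) for q ∈ {2, 3, 5}.
43^30 ≡ 60 (mod 61)  [q = 2: ≢ 1 ✓]
43^20 ≡ 47 (mod 61)  [q = 3: ≢ 1 ✓]
43^12 ≡ 58 (mod 61)  [q = 5: ≢ 1 ✓]
None equal 1, so ord_61(43) = 60: 43 is a primitive root.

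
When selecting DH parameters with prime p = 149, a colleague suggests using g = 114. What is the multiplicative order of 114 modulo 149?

37

By Lagrange's theorem, ord_149(114) divides φ(149) = 149 − 1 = 148 = 2^2 · 37.
Divisors of 148: 1, 2, 4, 37, 74, 148.
Compute 114^d (mod 149) for the divisors d until we hit 1:
114^1 ≡ 114
114^2 ≡ 33
114^4 ≡ 46
114^37 ≡ 1
Therefore the multiplicative order of 114 modulo 149 is 37.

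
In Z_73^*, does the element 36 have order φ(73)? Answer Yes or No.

No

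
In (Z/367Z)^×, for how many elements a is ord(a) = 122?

φ(367) = 367 − 1 = 366 = 2 · 3 · 61.
(Z/367Z)^× is cyclic (|G| = 366); a cyclic group of order m has exactly φ(d) elements of each order d | m, and none otherwise.
122 = 2 · 61 divides 366, and φ(122) = 60.

60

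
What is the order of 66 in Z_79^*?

78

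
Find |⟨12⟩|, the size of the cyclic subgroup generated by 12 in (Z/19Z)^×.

6

ord(12) | φ(19) = 19 − 1 = 18 = 2 · 3^2.
Divisors of 18: 1, 2, 3, 6, 9, 18.
Test each divisor d:
12^1 ≡ 12
12^2 ≡ 11
12^3 ≡ 18
12^6 ≡ 1
The smallest such exponent is 6, so the order of 12 is 6.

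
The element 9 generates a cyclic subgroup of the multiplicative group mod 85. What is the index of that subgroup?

The order of 9 must divide φ(85) = φ(5·17) = (5−1)·(17−1) = 4·16 = 64 = 2^6.
Divisors of 64: 1, 2, 4, 8, 16, 32, 64.
Compute 9^d (mod 85) for the divisors d until we hit 1:
9^1 ≡ 9 (mod 85)
9^2 ≡ 81 (mod 85)
9^4 ≡ 16 (mod 85)
9^8 ≡ 1 (mod 85) ✓
The order of 9 is 8, so the subgroup it generates has 8 elements.
Index = |(Z/85Z)^×| / |⟨9⟩| = 64 / 8 = 8.

8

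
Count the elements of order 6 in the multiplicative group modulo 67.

φ(67) = 67 − 1 = 66 = 2 · 3 · 11.
(Z/67Z)^× is cyclic (|G| = 66); a cyclic group of order m has exactly φ(d) elements of each order d | m, and none otherwise.
6 = 2 · 3 divides 66, and φ(6) = 2.

2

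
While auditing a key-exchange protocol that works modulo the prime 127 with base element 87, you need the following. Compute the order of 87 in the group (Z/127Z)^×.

ord(87) | φ(127) = 127 − 1 = 126 = 2 · 3^2 · 7.
Divisors of 126: 1, 2, 3, 6, 7, 9, 14, 18, 21, 42, 63, 126.
Check 87^d mod 127 for each divisor in increasing order:
87^1 ≡ 87 (mod 127)
87^2 ≡ 76 (mod 127)
87^3 ≡ 8 (mod 127)
87^6 ≡ 64 (mod 127)
87^7 ≡ 107 (mod 127)
87^9 ≡ 4 (mod 127)
87^14 ≡ 19 (mod 127)
87^18 ≡ 16 (mod 127)
87^21 ≡ 1 (mod 127) ✓
So ord_127(87) = 21.

21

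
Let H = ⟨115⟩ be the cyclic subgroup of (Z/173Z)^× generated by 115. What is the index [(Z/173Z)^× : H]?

ord(115) | φ(173) = 173 − 1 = 172 = 2^2 · 43.
Divisors of 172: 1, 2, 4, 43, 86, 172.
Test each divisor d:
115^1 ≡ 115
115^2 ≡ 77
115^4 ≡ 47
115^43 ≡ 93
115^86 ≡ 172
115^172 ≡ 1
So ord_173(115) = 172, hence |⟨115⟩| = 172.
[(Z/173Z)^× : ⟨115⟩] = 172/172 = 1.

1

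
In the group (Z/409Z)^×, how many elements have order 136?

64

φ(409) = 409 − 1 = 408 = 2^3 · 3 · 17.
In a cyclic group of order 408, there are φ(d) elements of order d for each divisor d of 408, and zero for non-divisors.
136 = 2^3 · 17 divides 408, and φ(136) = 64.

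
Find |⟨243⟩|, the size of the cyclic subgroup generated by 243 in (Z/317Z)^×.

The order of 243 must divide φ(317) = 317 − 1 = 316 = 2^2 · 79.
Divisors of 316: 1, 2, 4, 79, 158, 316.
Check 243^d mod 317 for each divisor in increasing order:
243^1 ≡ 243 (mod 317)
243^2 ≡ 87 (mod 317)
243^4 ≡ 278 (mod 317)
243^79 ≡ 203 (mod 317)
243^158 ≡ 316 (mod 317)
243^316 ≡ 1 (mod 317) ✓
The smallest such exponent is 316, so the order of 243 is 316.

316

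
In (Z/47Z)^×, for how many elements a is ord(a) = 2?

φ(47) = 47 − 1 = 46 = 2 · 23.
In a cyclic group of order 46, there are φ(d) elements of order d for each divisor d of 46, and zero for non-divisors.
2 | 46, and φ(2) = 2 − 1 = 1.

1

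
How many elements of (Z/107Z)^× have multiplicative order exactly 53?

52

φ(107) = 107 − 1 = 106 = 2 · 53.
Since (Z/107Z)^× is cyclic of order 106, the number of elements of order d is φ(d) when d | 106 and 0 otherwise.
53 | 106, and φ(53) = 53 − 1 = 52.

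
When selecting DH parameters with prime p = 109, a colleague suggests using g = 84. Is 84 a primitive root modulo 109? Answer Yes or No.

φ(109) = 109 − 1 = 108 = 2^2 · 3^3.
84 is a primitive root mod 109 iff 84^(φ(109)/q) ≢ 1 for every prime q | φ(109), i.e. q ∈ {2, 3}.
84^54 ≡ 1 (mod 109)  [q = 2: ≡ 1 ✗]
84^36 ≡ 45 (mod 109)  [q = 3: ≢ 1 ✓]
84^54 ≡ 1 shows ord(84) | 54, strictly less than φ(109); not a primitive root.

No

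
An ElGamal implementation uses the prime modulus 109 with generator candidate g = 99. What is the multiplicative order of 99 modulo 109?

108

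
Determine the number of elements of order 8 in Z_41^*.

φ(41) = 41 − 1 = 40 = 2^3 · 5.
Since (Z/41Z)^× is cyclic of order 40, the number of elements of order d is φ(d) when d | 40 and 0 otherwise.
8 = 2^3 divides 40, and φ(8) = 4.

4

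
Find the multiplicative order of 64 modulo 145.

By Lagrange's theorem, ord_145(64) divides φ(145) = φ(5·29) = (5−1)·(29−1) = 4·28 = 112 = 2^4 · 7.
Divisors of 112: 1, 2, 4, 7, 8, 14, 16, 28, 56, 112.
Compute 64^d (mod 145) for the divisors d until we hit 1:
64^1 ≡ 64 (mod 145)
64^2 ≡ 36 (mod 145)
64^4 ≡ 136 (mod 145)
64^7 ≡ 144 (mod 145)
64^8 ≡ 81 (mod 145)
64^14 ≡ 1 (mod 145) ✓
The smallest such exponent is 14, so the order of 64 is 14.

14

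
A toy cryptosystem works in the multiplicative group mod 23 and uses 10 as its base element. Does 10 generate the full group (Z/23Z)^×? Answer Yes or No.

Yes

φ(23) = 23 − 1 = 22 = 2 · 11.
It suffices to check that the order of 10 is not a proper divisor of 22: compute 10^(22/q) for q ∈ {2, 11}.
10^11 ≡ 22 (mod 23)  [q = 2: ≢ 1 ✓]
10^2 ≡ 8 (mod 23)  [q = 11: ≢ 1 ✓]
None equal 1, so ord_23(10) = 22: 10 is a primitive root.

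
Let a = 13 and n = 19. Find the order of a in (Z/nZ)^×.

18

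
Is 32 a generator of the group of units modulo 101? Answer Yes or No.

φ(101) = 101 − 1 = 100 = 2^2 · 5^2.
An element g generates (Z/101Z)^× iff g^(100/q) ≢ 1 (mod 101) for each prime q ∈ {2, 5}.
32^50 ≡ 100 (mod 101)  [q = 2: ≢ 1 ✓]
32^20 ≡ 1 (mod 101)  [q = 5: ≡ 1 ✗]
The check at q = 5 fails, so 32 generates a proper subgroup.

No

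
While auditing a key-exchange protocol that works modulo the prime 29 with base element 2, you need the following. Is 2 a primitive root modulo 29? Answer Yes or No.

Yes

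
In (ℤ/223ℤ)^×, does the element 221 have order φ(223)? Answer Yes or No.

No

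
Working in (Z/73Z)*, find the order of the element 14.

72

The order of 14 must divide φ(73) = 73 − 1 = 72 = 2^3 · 3^2.
Divisors of 72: 1, 2, 3, 4, 6, 8, 9, 12, 18, 24, 36, 72.
Compute 14^d (mod 73) for the divisors d until we hit 1:
14^1 ≡ 14 (mod 73)
14^2 ≡ 50 (mod 73)
14^3 ≡ 43 (mod 73)
14^4 ≡ 18 (mod 73)
14^6 ≡ 24 (mod 73)
14^8 ≡ 32 (mod 73)
14^9 ≡ 10 (mod 73)
14^12 ≡ 65 (mod 73)
14^18 ≡ 27 (mod 73)
14^24 ≡ 64 (mod 73)
14^36 ≡ 72 (mod 73)
14^72 ≡ 1 (mod 73) ✓
Therefore the multiplicative order of 14 modulo 73 is 72.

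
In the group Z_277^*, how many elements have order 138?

φ(277) = 277 − 1 = 276 = 2^2 · 3 · 23.
In a cyclic group of order 276, there are φ(d) elements of order d for each divisor d of 276, and zero for non-divisors.
138 = 2 · 3 · 23 divides 276, and φ(138) = 44.

44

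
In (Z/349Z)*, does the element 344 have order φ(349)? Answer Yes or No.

No

φ(349) = 349 − 1 = 348 = 2^2 · 3 · 29.
An element g generates (Z/349Z)^× iff g^(348/q) ≢ 1 (mod 349) for each prime q ∈ {2, 3, 29}.
344^174 ≡ 1 (mod 349)  [q = 2: ≡ 1 ✗]
344^116 ≡ 122 (mod 349)  [q = 3: ≢ 1 ✓]
344^12 ≡ 118 (mod 349)  [q = 29: ≢ 1 ✓]
Since 344^174 ≡ 1, the order of 344 divides 174 < 348, so 344 is not a primitive root.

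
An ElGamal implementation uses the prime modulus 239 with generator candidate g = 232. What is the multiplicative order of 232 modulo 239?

119

The order of 232 must divide φ(239) = 239 − 1 = 238 = 2 · 7 · 17.
Divisors of 238: 1, 2, 7, 14, 17, 34, 119, 238.
Evaluate successive powers at the divisors of 238:
232^1 ≡ 232 (mod 239)
232^2 ≡ 49 (mod 239)
232^7 ≡ 51 (mod 239)
232^14 ≡ 211 (mod 239)
232^17 ≡ 44 (mod 239)
232^34 ≡ 24 (mod 239)
232^119 ≡ 1 (mod 239) ✓
Hence ord(232) = 119.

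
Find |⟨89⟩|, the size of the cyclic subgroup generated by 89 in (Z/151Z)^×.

150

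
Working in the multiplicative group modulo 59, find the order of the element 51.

29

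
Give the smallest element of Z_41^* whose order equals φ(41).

φ(41) = 41 − 1 = 40 = 2^3 · 5.
g is a primitive root iff g^(40/q) ≢ 1 (mod 41) for each prime q ∈ {2, 5}.
g = 2: 2^20 ≡ 1 — hits 1, so not a primitive root.
g = 3: 3^20 ≡ 40; 3^8 ≡ 1 — hits 1, so not a primitive root.
g = 4: 4^20 ≡ 1 — hits 1, so not a primitive root.
g = 5: 5^20 ≡ 1 — hits 1, so not a primitive root.
g = 6: 6^20 ≡ 40; 6^8 ≡ 10 — none is 1, so 6 is a primitive root.
Hence the least primitive root of 41 is 6.

6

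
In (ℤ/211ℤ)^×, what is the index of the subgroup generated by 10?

7

ord(10) | φ(211) = 211 − 1 = 210 = 2 · 3 · 5 · 7.
Divisors of 210: 1, 2, 3, 5, 6, 7, 10, 14, 15, 21, 30, 35, 42, 70, 105, 210.
Compute 10^d (mod 211) for the divisors d until we hit 1:
10^1 ≡ 10
10^2 ≡ 100
10^3 ≡ 156
10^5 ≡ 197
10^6 ≡ 71
10^7 ≡ 77
10^10 ≡ 196
10^14 ≡ 21
10^15 ≡ 210
10^21 ≡ 140
10^30 ≡ 1
Thus |⟨10⟩| = ord(10) = 30.
Index = |(Z/211Z)^×| / |⟨10⟩| = 210 / 30 = 7.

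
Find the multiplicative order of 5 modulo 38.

9

By Lagrange's theorem, ord_38(5) divides φ(38) = φ(2)·φ(19) = 1·18 = 18 = 2 · 3^2.
Divisors of 18: 1, 2, 3, 6, 9, 18.
Test each divisor d:
5^1 ≡ 5 (mod 38)
5^2 ≡ 25 (mod 38)
5^3 ≡ 11 (mod 38)
5^6 ≡ 7 (mod 38)
5^9 ≡ 1 (mod 38) ✓
Therefore the multiplicative order of 5 modulo 38 is 9.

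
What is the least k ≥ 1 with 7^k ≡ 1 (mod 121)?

110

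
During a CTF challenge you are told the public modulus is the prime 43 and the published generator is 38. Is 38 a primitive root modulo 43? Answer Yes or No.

φ(43) = 43 − 1 = 42 = 2 · 3 · 7.
38 is a primitive root mod 43 iff 38^(φ(43)/q) ≢ 1 for every prime q | φ(43), i.e. q ∈ {2, 3, 7}.
38^21 ≡ 1 (mod 43)  [q = 2: ≡ 1 ✗]
38^14 ≡ 36 (mod 43)  [q = 3: ≢ 1 ✓]
38^6 ≡ 16 (mod 43)  [q = 7: ≢ 1 ✓]
38^21 ≡ 1 shows ord(38) | 21, strictly less than φ(43); not a primitive root.

No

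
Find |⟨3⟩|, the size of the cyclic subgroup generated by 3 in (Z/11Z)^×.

ord(3) | φ(11) = 11 − 1 = 10 = 2 · 5.
Divisors of 10: 1, 2, 5, 10.
Compute 3^d (mod 11) for the divisors d until we hit 1:
3^1 ≡ 3 (mod 11)
3^2 ≡ 9 (mod 11)
3^5 ≡ 1 (mod 11) ✓
So ord_11(3) = 5.

5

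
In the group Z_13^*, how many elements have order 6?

2

φ(13) = 13 − 1 = 12 = 2^2 · 3.
(Z/13Z)^× is cyclic (|G| = 12); a cyclic group of order m has exactly φ(d) elements of each order d | m, and none otherwise.
6 = 2 · 3 divides 12, and φ(6) = 2.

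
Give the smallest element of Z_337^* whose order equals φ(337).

φ(337) = 337 − 1 = 336 = 2^4 · 3 · 7.
Test candidates g = 2, 3, … against the prime factors q ∈ {2, 3, 7} of φ(337): g is a generator iff g^(336/q) ≢ 1 for every such q.
g = 2: 2^168 ≡ 1 — hits 1, so not a primitive root.
g = 3: 3^168 ≡ 1 — hits 1, so not a primitive root.
g = 4: 4^168 ≡ 1 — hits 1, so not a primitive root.
g = 5: 5^168 ≡ 336; 5^112 ≡ 1 — hits 1, so not a primitive root.
g = 6: 6^168 ≡ 1 — hits 1, so not a primitive root.
g = 7: 7^168 ≡ 1 — hits 1, so not a primitive root.
g = 8: 8^168 ≡ 1 — hits 1, so not a primitive root.
g = 9: 9^168 ≡ 1 — hits 1, so not a primitive root.
g = 10: 10^168 ≡ 336; 10^112 ≡ 128; 10^48 ≡ 175 — none is 1, so 10 is a primitive root.
The smallest primitive root modulo 337 is 10.

10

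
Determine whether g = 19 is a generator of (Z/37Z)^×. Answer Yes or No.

φ(37) = 37 − 1 = 36 = 2^2 · 3^2.
19 is a primitive root mod 37 iff 19^(φ(37)/q) ≢ 1 for every prime q | φ(37), i.e. q ∈ {2, 3}.
19^18 ≡ 36 (mod 37)  [q = 2: ≢ 1 ✓]
19^12 ≡ 10 (mod 37)  [q = 3: ≢ 1 ✓]
Every test exponent gives a nontrivial residue, hence 19 generates the full group.

Yes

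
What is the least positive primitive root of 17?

3

φ(17) = 17 − 1 = 16 = 2^4.
Test candidates g = 2, 3, … against the prime factors q ∈ {2} of φ(17): g is a generator iff g^(16/q) ≢ 1 for every such q.
g = 2: 2^8 ≡ 1 — hits 1, so not a primitive root.
g = 3: 3^8 ≡ 16 — none is 1, so 3 is a primitive root.
So 3 is the smallest generator of (Z/17Z)^×.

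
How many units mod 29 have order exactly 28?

12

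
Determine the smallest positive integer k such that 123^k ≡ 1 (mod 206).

The order of 123 must divide φ(206) = φ(2)·φ(103) = 1·102 = 102 = 2 · 3 · 17.
Divisors of 102: 1, 2, 3, 6, 17, 34, 51, 102.
Evaluate successive powers at the divisors of 102:
123^1 ≡ 123 (mod 206)
123^2 ≡ 91 (mod 206)
123^3 ≡ 69 (mod 206)
123^6 ≡ 23 (mod 206)
123^17 ≡ 47 (mod 206)
123^34 ≡ 149 (mod 206)
123^51 ≡ 205 (mod 206)
123^102 ≡ 1 (mod 206) ✓
Hence ord(123) = 102.

102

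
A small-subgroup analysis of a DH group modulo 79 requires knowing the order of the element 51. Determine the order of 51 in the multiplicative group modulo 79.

39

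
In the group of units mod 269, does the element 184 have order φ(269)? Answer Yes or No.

φ(269) = 269 − 1 = 268 = 2^2 · 67.
Test 184^(268/q) mod 269 for each prime factor q of 268:
184^134 ≡ 268 (mod 269)  [q = 2: ≢ 1 ✓]
184^4 ≡ 99 (mod 269)  [q = 67: ≢ 1 ✓]
Every test exponent gives a nontrivial residue, hence 184 generates the full group.

Yes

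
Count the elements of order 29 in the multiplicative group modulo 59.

28

φ(59) = 59 − 1 = 58 = 2 · 29.
Since (Z/59Z)^× is cyclic of order 58, the number of elements of order d is φ(d) when d | 58 and 0 otherwise.
29 | 58, and φ(29) = 29 − 1 = 28.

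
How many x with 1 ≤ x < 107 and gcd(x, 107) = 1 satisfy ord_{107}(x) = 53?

52

φ(107) = 107 − 1 = 106 = 2 · 53.
In a cyclic group of order 106, there are φ(d) elements of order d for each divisor d of 106, and zero for non-divisors.
53 | 106, and φ(53) = 53 − 1 = 52.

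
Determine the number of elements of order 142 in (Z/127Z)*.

0

φ(127) = 127 − 1 = 126 = 2 · 3^2 · 7.
In a cyclic group of order 126, there are φ(d) elements of order d for each divisor d of 126, and zero for non-divisors.
142 does not divide 126, so no element of (Z/127Z)^× has order 142.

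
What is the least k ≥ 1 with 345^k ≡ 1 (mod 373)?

ord(345) | φ(373) = 373 − 1 = 372 = 2^2 · 3 · 31.
Divisors of 372: 1, 2, 3, 4, 6, 12, 31, 62, 93, 124, 186, 372.
Check 345^d mod 373 for each divisor in increasing order:
345^1 ≡ 345 (mod 373)
345^2 ≡ 38 (mod 373)
345^3 ≡ 55 (mod 373)
345^4 ≡ 325 (mod 373)
345^6 ≡ 41 (mod 373)
345^12 ≡ 189 (mod 373)
345^31 ≡ 285 (mod 373)
345^62 ≡ 284 (mod 373)
345^93 ≡ 372 (mod 373)
345^124 ≡ 88 (mod 373)
345^186 ≡ 1 (mod 373) ✓
Hence ord(345) = 186.

186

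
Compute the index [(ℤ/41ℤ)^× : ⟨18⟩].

ord(18) | φ(41) = 41 − 1 = 40 = 2^3 · 5.
Divisors of 40: 1, 2, 4, 5, 8, 10, 20, 40.
Evaluate successive powers at the divisors of 40:
18^1 ≡ 18
18^2 ≡ 37
18^4 ≡ 16
18^5 ≡ 1
The order of 18 is 5, so the subgroup it generates has 5 elements.
[(Z/41Z)^× : ⟨18⟩] = 40/5 = 8.

8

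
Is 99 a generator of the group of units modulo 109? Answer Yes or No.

Yes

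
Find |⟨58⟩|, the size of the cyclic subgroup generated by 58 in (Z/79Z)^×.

Since 58 ∈ (Z/79Z)^×, its order divides φ(79) = 79 − 1 = 78 = 2 · 3 · 13.
Divisors of 78: 1, 2, 3, 6, 13, 26, 39, 78.
Compute 58^d (mod 79) for the divisors d until we hit 1:
58^1 ≡ 58 (mod 79)
58^2 ≡ 46 (mod 79)
58^3 ≡ 61 (mod 79)
58^6 ≡ 8 (mod 79)
58^13 ≡ 78 (mod 79)
58^26 ≡ 1 (mod 79) ✓
So ord_79(58) = 26.

26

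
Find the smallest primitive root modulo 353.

3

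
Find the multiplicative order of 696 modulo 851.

198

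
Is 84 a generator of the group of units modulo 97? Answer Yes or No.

Yes

φ(97) = 97 − 1 = 96 = 2^5 · 3.
An element g generates (Z/97Z)^× iff g^(96/q) ≢ 1 (mod 97) for each prime q ∈ {2, 3}.
84^48 ≡ 96 (mod 97)  [q = 2: ≢ 1 ✓]
84^32 ≡ 35 (mod 97)  [q = 3: ≢ 1 ✓]
None equal 1, so ord_97(84) = 96: 84 is a primitive root.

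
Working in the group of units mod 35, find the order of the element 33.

12

The order of 33 must divide φ(35) = φ(5·7) = (5−1)·(7−1) = 4·6 = 24 = 2^3 · 3.
Divisors of 24: 1, 2, 3, 4, 6, 8, 12, 24.
Test each divisor d:
33^1 ≡ 33 (mod 35)
33^2 ≡ 4 (mod 35)
33^3 ≡ 27 (mod 35)
33^4 ≡ 16 (mod 35)
33^6 ≡ 29 (mod 35)
33^8 ≡ 11 (mod 35)
33^12 ≡ 1 (mod 35) ✓
Hence ord(33) = 12.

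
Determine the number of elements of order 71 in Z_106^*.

φ(106) = φ(2)·φ(53) = 1·52 = 52 = 2^2 · 13.
Since (Z/106Z)^× is cyclic of order 52, the number of elements of order d is φ(d) when d | 52 and 0 otherwise.
71 does not divide 52, so no element of (Z/106Z)^× has order 71.

0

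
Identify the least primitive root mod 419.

2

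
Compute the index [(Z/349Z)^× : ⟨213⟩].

ord(213) | φ(349) = 349 − 1 = 348 = 2^2 · 3 · 29.
Divisors of 348: 1, 2, 3, 4, 6, 12, 29, 58, 87, 116, 174, 348.
Test each divisor d:
213^1 ≡ 213 (mod 349)
213^2 ≡ 348 (mod 349)
213^3 ≡ 136 (mod 349)
213^4 ≡ 1 (mod 349) ✓
So ord_349(213) = 4, hence |⟨213⟩| = 4.
Index = |(Z/349Z)^×| / |⟨213⟩| = 348 / 4 = 87.

87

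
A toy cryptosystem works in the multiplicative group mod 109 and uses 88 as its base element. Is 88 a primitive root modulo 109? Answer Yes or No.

No

φ(109) = 109 − 1 = 108 = 2^2 · 3^3.
Test 88^(108/q) mod 109 for each prime factor q of 108:
88^54 ≡ 1 (mod 109)  [q = 2: ≡ 1 ✗]
88^36 ≡ 45 (mod 109)  [q = 3: ≢ 1 ✓]
Since 88^54 ≡ 1, the order of 88 divides 54 < 108, so 88 is not a primitive root.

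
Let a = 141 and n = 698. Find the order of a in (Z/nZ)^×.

The order of 141 must divide φ(698) = φ(2)·φ(349) = 1·348 = 348 = 2^2 · 3 · 29.
Divisors of 348: 1, 2, 3, 4, 6, 12, 29, 58, 87, 116, 174, 348.
Compute 141^d (mod 698) for the divisors d until we hit 1:
141^1 ≡ 141 (mod 698)
141^2 ≡ 337 (mod 698)
141^3 ≡ 53 (mod 698)
141^4 ≡ 493 (mod 698)
141^6 ≡ 17 (mod 698)
141^12 ≡ 289 (mod 698)
141^29 ≡ 189 (mod 698)
141^58 ≡ 123 (mod 698)
141^87 ≡ 213 (mod 698)
141^116 ≡ 471 (mod 698)
141^174 ≡ 697 (mod 698)
141^348 ≡ 1 (mod 698) ✓
The smallest such exponent is 348, so the order of 141 is 348.

348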